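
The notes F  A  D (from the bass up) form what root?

D

The distinct letter names are F, A, D. Arranged as a stack of thirds they read D–F–A, so D is the root (a D minor triad).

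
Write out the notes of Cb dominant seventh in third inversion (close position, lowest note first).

Bbb, Cb, Eb, Gb

Spelling Cb dominant seventh: Cb–Eb–Gb–Bbb. In third inversion the seventh is bass, giving Bbb, Cb, Eb, Gb from the bottom.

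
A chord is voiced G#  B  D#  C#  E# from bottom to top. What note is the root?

C#

The distinct letter names are G#, B, D#, C#, E#. Arranged as a stack of thirds they read C#–E#–G#–B–D#, so C# is the root (a C# dominant ninth chord).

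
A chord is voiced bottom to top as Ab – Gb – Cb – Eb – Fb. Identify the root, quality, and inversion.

Fb major ninth, first inversion

Reducing to letter names: Ab, Gb, Cb, Eb, Fb. These stack in thirds as Fb–Ab–Cb–Eb–Gb — an Fb major ninth chord.
Ab is the third of Fb major ninth; third in the bass means first inversion.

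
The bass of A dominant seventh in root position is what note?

In root position the root is lowest. For A dominant seventh (A–C#–E–G) that is A.

A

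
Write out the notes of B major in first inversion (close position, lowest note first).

D#, F#, B

The chord tones are B–D#–F#. With the third (D#) lowest for first inversion: D#, F#, B.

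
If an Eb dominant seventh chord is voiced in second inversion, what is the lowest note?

Bb

The fifth of Eb dominant seventh (Eb–G–Bb–Db) is Bb; that is the bass in second inversion.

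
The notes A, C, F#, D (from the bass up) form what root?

Reordering A, C, F#, D into stacked thirds gives D–F#–A–C; the bottom of that stack, D, is the root.

D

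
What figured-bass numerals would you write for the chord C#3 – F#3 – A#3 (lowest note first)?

6/4

The notes C#, F#, A# stack in thirds as F#–A#–C# — an F# major triad. The bass C# is the fifth, so this is second inversion: figured 6/4.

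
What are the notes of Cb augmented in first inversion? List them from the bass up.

Cb augmented is Cb–Eb–G. First inversion puts the third (Eb) in the bass, with the remaining tones above: Eb, G, Cb.

Eb, G, Cb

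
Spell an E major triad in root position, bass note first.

E, G#, B

E major is E–G#–B. Root position puts the root (E) in the bass, with the remaining tones above: E, G#, B.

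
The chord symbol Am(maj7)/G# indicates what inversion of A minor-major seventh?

third inversion

Am(maj7)/G# means A minor-major seventh with G# in the bass. G# is the seventh of A minor-major seventh (A–C–E–G#), so this is third inversion.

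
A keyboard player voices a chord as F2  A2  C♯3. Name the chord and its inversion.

F augmented, root position

The pitch classes F, A, C# arrange in thirds as F–A–C#: an F augmented triad.
F is the root of F augmented; root in the bass means root position (figured bass 5/3).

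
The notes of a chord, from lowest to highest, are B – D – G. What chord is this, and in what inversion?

G major, first inversion

Reducing to letter names: B, D, G. These stack in thirds as G–B–D — a G major triad.
With the third (B) in the bass, the chord is in first inversion (figured bass 6).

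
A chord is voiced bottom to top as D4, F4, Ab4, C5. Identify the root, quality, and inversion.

D half-diminished seventh, root position

The pitch classes D, F, Ab, C arrange in thirds as D–F–Ab–C: a D half-diminished seventh chord.
D is the root of D half-diminished seventh; root in the bass means root position (figured bass 7).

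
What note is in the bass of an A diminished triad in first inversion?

C

In first inversion the third is lowest. For A diminished (A–C–Eb) that is C.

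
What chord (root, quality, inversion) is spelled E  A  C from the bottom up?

The distinct note names are E, A, C. Stacked in thirds they read A–C–E, which is a minor triad on A.
With the fifth (E) in the bass, the chord is in second inversion (figured bass 6/4).

A minor, second inversion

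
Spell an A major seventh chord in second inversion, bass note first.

The chord tones are A–C#–E–G#. With the fifth (E) lowest for second inversion: E, G#, A, C#.

E, G#, A, C#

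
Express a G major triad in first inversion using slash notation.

Gmaj/B

First inversion of G major has the third (B) in the bass. As a slash chord: Gmaj/B.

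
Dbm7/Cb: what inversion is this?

third inversion

Dbm7/Cb means Db minor seventh with Cb in the bass. Cb is the seventh of Db minor seventh (Db–Fb–Ab–Cb), so this is third inversion.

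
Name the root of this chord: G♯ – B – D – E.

E

G#, B, D, E are the tones of an E dominant seventh chord (E–G#–B–D), making E the root.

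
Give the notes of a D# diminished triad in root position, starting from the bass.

D#, F#, A

Spelling D# diminished: D#–F#–A. In root position the root is bass, giving D#, F#, A from the bottom.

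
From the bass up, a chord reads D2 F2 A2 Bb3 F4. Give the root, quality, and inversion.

The pitch classes D, F, A, Bb arrange in thirds as Bb–D–F–A: a Bb major seventh chord.
With the third (D) in the bass, the chord is in first inversion (figured bass 6/5).

Bb major seventh, first inversion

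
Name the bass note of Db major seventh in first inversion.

In first inversion the third is lowest. For Db major seventh (Db–F–Ab–C) that is F.

F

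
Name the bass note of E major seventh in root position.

E major seventh is E–G#–B–D#. Root position places the root in the bass: E.

E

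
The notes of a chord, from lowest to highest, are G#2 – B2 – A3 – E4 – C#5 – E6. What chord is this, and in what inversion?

A major ninth, third inversion

The distinct note names are G#, B, A, E, C#. Stacked in thirds they read A–C#–E–G#–B, which is a major ninth chord on A.
G# is the seventh of A major ninth; seventh in the bass means third inversion.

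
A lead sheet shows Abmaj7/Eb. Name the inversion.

Abmaj7/Eb means Ab major seventh with Eb in the bass. Eb is the fifth of Ab major seventh (Ab–C–Eb–G), so this is second inversion.

second inversion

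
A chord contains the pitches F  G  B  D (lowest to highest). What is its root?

G

The distinct letter names are F, G, B, D. Arranged as a stack of thirds they read G–B–D–F, so G is the root (a G dominant seventh chord).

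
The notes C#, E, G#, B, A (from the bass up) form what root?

C#, E, G#, B, A are the tones of an A major ninth chord (A–C#–E–G#–B), making A the root.

A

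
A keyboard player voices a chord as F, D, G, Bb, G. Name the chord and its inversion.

G minor seventh, third inversion

Reducing to letter names: F, D, G, Bb. These stack in thirds as G–Bb–D–F — a G minor seventh chord.
With the seventh (F) in the bass, the chord is in third inversion (figured bass 4/2).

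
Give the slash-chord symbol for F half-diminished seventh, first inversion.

First inversion of F half-diminished seventh has the third (Ab) in the bass. As a slash chord: Fø7/Ab.

Fø7/Ab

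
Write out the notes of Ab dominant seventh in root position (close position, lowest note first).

Ab, C, Eb, Gb

The chord tones are Ab–C–Eb–Gb. With the root (Ab) lowest for root position: Ab, C, Eb, Gb.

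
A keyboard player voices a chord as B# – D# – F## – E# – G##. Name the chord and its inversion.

Reducing to letter names: B#, D#, F##, E#, G##. These stack in thirds as E#–G##–B#–D#–F## — an E# dominant ninth chord.
With the fifth (B#) in the bass, the chord is in second inversion.

E# dominant ninth, second inversion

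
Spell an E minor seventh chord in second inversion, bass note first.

E minor seventh is E–G–B–D. Second inversion puts the fifth (B) in the bass, with the remaining tones above: B, D, E, G.

B, D, E, G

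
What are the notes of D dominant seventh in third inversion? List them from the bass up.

D dominant seventh is D–F#–A–C. Third inversion puts the seventh (C) in the bass, with the remaining tones above: C, D, F#, A.

C, D, F#, A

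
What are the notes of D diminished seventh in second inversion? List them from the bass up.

D diminished seventh is D–F–Ab–Cb. Second inversion puts the fifth (Ab) in the bass, with the remaining tones above: Ab, Cb, D, F.

Ab, Cb, D, F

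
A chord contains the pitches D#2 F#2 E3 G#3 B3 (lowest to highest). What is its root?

The distinct letter names are D#, F#, E, G#, B. Arranged as a stack of thirds they read E–G#–B–D#–F#, so E is the root (an E major ninth chord).

E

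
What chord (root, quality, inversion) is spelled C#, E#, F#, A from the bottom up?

The pitch classes C#, E#, F#, A arrange in thirds as F#–A–C#–E#: an F# minor-major seventh chord.
With the fifth (C#) in the bass, the chord is in second inversion (figured bass 4/3).

F# minor-major seventh, second inversion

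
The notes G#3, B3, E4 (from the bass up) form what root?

E

The distinct letter names are G#, B, E. Arranged as a stack of thirds they read E–G#–B, so E is the root (an E major triad).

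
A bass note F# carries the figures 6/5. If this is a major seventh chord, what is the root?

D

The figures 6/5 mean the third of the chord is in the bass. If F# is the third of a major seventh chord, the root is D (chord tones D–F#–A–C#).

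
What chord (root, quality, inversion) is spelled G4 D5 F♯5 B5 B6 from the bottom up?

G major seventh, root position

The pitch classes G, D, F#, B arrange in thirds as G–B–D–F#: a G major seventh chord.
With the root (G) in the bass, the chord is in root position (figured bass 7).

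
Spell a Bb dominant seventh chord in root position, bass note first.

Bb, D, F, Ab

The chord tones are Bb–D–F–Ab. With the root (Bb) lowest for root position: Bb, D, F, Ab.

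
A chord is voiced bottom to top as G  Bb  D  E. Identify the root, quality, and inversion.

E half-diminished seventh, first inversion

Reducing to letter names: G, Bb, D, E. These stack in thirds as E–G–Bb–D — an E half-diminished seventh chord.
With the third (G) in the bass, the chord is in first inversion (figured bass 6/5).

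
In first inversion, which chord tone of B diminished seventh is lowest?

In first inversion the third is lowest. For B diminished seventh (B–D–F–Ab) that is D.

D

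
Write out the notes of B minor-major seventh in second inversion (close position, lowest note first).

Spelling B minor-major seventh: B–D–F#–A#. In second inversion the fifth is bass, giving F#, A#, B, D from the bottom.

F#, A#, B, D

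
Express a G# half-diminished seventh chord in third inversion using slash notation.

Third inversion of G# half-diminished seventh has the seventh (F#) in the bass. As a slash chord: G#ø7/F#.

G#ø7/F#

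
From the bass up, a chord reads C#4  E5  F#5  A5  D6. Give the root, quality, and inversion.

D major ninth, third inversion

The pitch classes C#, E, F#, A, D arrange in thirds as D–F#–A–C#–E: a D major ninth chord.
With the seventh (C#) in the bass, the chord is in third inversion.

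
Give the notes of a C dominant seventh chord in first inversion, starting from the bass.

E, G, Bb, C

C dominant seventh is C–E–G–Bb. First inversion puts the third (E) in the bass, with the remaining tones above: E, G, Bb, C.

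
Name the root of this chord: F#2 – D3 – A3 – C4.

Reordering F#, D, A, C into stacked thirds gives D–F#–A–C; the bottom of that stack, D, is the root.

D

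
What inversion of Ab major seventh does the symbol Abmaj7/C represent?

first inversion

Abmaj7/C means Ab major seventh with C in the bass. C is the third of Ab major seventh (Ab–C–Eb–G), so this is first inversion.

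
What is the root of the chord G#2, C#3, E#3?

Reordering G#, C#, E# into stacked thirds gives C#–E#–G#; the bottom of that stack, C#, is the root.

C#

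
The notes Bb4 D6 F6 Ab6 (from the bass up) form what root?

Bb

The distinct letter names are Bb, D, F, Ab. Arranged as a stack of thirds they read Bb–D–F–Ab, so Bb is the root (a Bb dominant seventh chord).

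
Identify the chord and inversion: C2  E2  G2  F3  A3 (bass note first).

F major ninth, second inversion

Reducing to letter names: C, E, G, F, A. These stack in thirds as F–A–C–E–G — an F major ninth chord.
The lowest note is C, the fifth of the chord, so this is second inversion.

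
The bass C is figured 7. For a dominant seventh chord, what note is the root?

The figures 7 mean the root of the chord is in the bass. If C is the root of a dominant seventh chord, the root is C (chord tones C–E–G–Bb).

C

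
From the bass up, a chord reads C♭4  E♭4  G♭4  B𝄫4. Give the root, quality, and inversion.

Cb dominant seventh, root position

Reducing to letter names: Cb, Eb, Gb, Bbb. These stack in thirds as Cb–Eb–Gb–Bbb — a Cb dominant seventh chord.
With the root (Cb) in the bass, the chord is in root position (figured bass 7).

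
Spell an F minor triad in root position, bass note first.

F minor is F–Ab–C. Root position puts the root (F) in the bass, with the remaining tones above: F, Ab, C.

F, Ab, C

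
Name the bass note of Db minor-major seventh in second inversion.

Ab

Db minor-major seventh is Db–Fb–Ab–C. Second inversion places the fifth in the bass: Ab.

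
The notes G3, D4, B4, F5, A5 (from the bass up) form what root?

G

Reordering G, D, B, F, A into stacked thirds gives G–B–D–F–A; the bottom of that stack, G, is the root.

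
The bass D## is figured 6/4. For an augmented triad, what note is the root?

G#

The figures 6/4 mean the fifth of the chord is in the bass. If D## is the fifth of an augmented triad, the root is G# (chord tones G#–B#–D##).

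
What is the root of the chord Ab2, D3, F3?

D

Ab, D, F are the tones of a D diminished triad (D–F–Ab), making D the root.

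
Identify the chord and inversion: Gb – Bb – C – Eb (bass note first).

The distinct note names are Gb, Bb, C, Eb. Stacked in thirds they read C–Eb–Gb–Bb, which is a half-diminished seventh chord on C.
Gb is the fifth of C half-diminished seventh; fifth in the bass means second inversion (figured bass 4/3).

C half-diminished seventh, second inversion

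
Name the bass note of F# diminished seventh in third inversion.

Eb

In third inversion the seventh is lowest. For F# diminished seventh (F#–A–C–Eb) that is Eb.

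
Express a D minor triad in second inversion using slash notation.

Dm/A

Second inversion of D minor has the fifth (A) in the bass. As a slash chord: Dm/A.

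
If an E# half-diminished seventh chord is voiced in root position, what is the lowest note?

E#

The root of E# half-diminished seventh (E#–G#–B–D#) is E#; that is the bass in root position.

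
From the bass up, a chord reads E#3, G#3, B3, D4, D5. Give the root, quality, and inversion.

E# diminished seventh, root position

Reducing to letter names: E#, G#, B, D. These stack in thirds as E#–G#–B–D — an E# diminished seventh chord.
With the root (E#) in the bass, the chord is in root position (figured bass 7).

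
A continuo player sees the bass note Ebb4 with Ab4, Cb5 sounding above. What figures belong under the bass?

6/4

The notes Ebb, Ab, Cb stack in thirds as Ab–Cb–Ebb — an Ab diminished triad. The bass Ebb is the fifth, so this is second inversion: figured 6/4.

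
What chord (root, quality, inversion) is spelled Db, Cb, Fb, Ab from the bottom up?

The distinct note names are Db, Cb, Fb, Ab. Stacked in thirds they read Db–Fb–Ab–Cb, which is a minor seventh chord on Db.
The lowest note is Db, the root of the chord, so this is root position (figured bass 7).

Db minor seventh, root position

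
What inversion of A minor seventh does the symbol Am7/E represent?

second inversion

Am7/E means A minor seventh with E in the bass. E is the fifth of A minor seventh (A–C–E–G), so this is second inversion.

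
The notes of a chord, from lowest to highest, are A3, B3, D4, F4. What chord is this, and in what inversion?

Reducing to letter names: A, B, D, F. These stack in thirds as B–D–F–A — a B half-diminished seventh chord.
The lowest note is A, the seventh of the chord, so this is third inversion (figured bass 4/2).

B half-diminished seventh, third inversion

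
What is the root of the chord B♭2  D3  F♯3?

Bb

The distinct letter names are Bb, D, F#. Arranged as a stack of thirds they read Bb–D–F#, so Bb is the root (a Bb augmented triad).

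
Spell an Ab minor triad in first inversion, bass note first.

Ab minor is Ab–Cb–Eb. First inversion puts the third (Cb) in the bass, with the remaining tones above: Cb, Eb, Ab.

Cb, Eb, Ab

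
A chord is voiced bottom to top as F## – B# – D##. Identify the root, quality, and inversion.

Reducing to letter names: F##, B#, D##. These stack in thirds as B#–D##–F## — a B# major triad.
F## is the fifth of B# major; fifth in the bass means second inversion (figured bass 6/4).

B# major, second inversion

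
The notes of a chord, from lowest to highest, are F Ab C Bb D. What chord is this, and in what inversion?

Bb dominant ninth, second inversion

The pitch classes F, Ab, C, Bb, D arrange in thirds as Bb–D–F–Ab–C: a Bb dominant ninth chord.
F is the fifth of Bb dominant ninth; fifth in the bass means second inversion.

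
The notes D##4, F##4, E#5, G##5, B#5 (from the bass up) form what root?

The distinct letter names are D##, F##, E#, G##, B#. Arranged as a stack of thirds they read E#–G##–B#–D##–F##, so E# is the root (an E# major ninth chord).

E#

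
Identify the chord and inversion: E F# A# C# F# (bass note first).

The distinct note names are E, F#, A#, C#. Stacked in thirds they read F#–A#–C#–E, which is a dominant seventh chord on F#.
The lowest note is E, the seventh of the chord, so this is third inversion (figured bass 4/2).

F# dominant seventh, third inversion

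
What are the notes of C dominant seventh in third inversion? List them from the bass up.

Bb, C, E, G

Spelling C dominant seventh: C–E–G–Bb. In third inversion the seventh is bass, giving Bb, C, E, G from the bottom.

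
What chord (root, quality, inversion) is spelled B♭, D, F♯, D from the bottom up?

Bb augmented, root position

The distinct note names are Bb, D, F#. Stacked in thirds they read Bb–D–F#, which is an augmented triad on Bb.
The lowest note is Bb, the root of the chord, so this is root position (figured bass 5/3).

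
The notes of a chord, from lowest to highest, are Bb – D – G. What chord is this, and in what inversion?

G minor, first inversion

The pitch classes Bb, D, G arrange in thirds as G–Bb–D: a G minor triad.
With the third (Bb) in the bass, the chord is in first inversion (figured bass 6).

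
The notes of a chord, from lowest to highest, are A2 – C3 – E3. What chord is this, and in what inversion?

A minor, root position

Reducing to letter names: A, C, E. These stack in thirds as A–C–E — an A minor triad.
A is the root of A minor; root in the bass means root position (figured bass 5/3).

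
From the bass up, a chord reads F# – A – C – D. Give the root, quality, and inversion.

The distinct note names are F#, A, C, D. Stacked in thirds they read D–F#–A–C, which is a dominant seventh chord on D.
F# is the third of D dominant seventh; third in the bass means first inversion (figured bass 6/5).

D dominant seventh, first inversion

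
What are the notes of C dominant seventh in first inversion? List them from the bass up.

E, G, Bb, C

C dominant seventh is C–E–G–Bb. First inversion puts the third (E) in the bass, with the remaining tones above: E, G, Bb, C.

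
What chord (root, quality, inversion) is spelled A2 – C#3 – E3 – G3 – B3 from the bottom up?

The distinct note names are A, C#, E, G, B. Stacked in thirds they read A–C#–E–G–B, which is a dominant ninth chord on A.
With the root (A) in the bass, the chord is in root position.

A dominant ninth, root position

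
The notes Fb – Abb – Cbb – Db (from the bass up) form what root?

Db

Fb, Abb, Cbb, Db are the tones of a Db diminished seventh chord (Db–Fb–Abb–Cbb), making Db the root.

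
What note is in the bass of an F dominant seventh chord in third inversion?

The seventh of F dominant seventh (F–A–C–Eb) is Eb; that is the bass in third inversion.

Eb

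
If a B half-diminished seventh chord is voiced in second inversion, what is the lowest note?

F

B half-diminished seventh is B–D–F–A. Second inversion places the fifth in the bass: F.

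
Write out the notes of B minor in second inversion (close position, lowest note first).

F#, B, D

The chord tones are B–D–F#. With the fifth (F#) lowest for second inversion: F#, B, D.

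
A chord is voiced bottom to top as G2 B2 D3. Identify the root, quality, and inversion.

Reducing to letter names: G, B, D. These stack in thirds as G–B–D — a G major triad.
G is the root of G major; root in the bass means root position (figured bass 5/3).

G major, root position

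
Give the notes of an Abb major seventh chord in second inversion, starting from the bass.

Ebb, Gb, Abb, Cb

Spelling Abb major seventh: Abb–Cb–Ebb–Gb. In second inversion the fifth is bass, giving Ebb, Gb, Abb, Cb from the bottom.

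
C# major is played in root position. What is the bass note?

In root position the root is lowest. For C# major (C#–E#–G#) that is C#.

C#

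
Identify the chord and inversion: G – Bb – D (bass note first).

G minor, root position

The pitch classes G, Bb, D arrange in thirds as G–Bb–D: a G minor triad.
The lowest note is G, the root of the chord, so this is root position (figured bass 5/3).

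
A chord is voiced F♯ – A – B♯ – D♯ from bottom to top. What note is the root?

B#

The distinct letter names are F#, A, B#, D#. Arranged as a stack of thirds they read B#–D#–F#–A, so B# is the root (a B# diminished seventh chord).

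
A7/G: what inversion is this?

third inversion

A7/G means A dominant seventh with G in the bass. G is the seventh of A dominant seventh (A–C#–E–G), so this is third inversion.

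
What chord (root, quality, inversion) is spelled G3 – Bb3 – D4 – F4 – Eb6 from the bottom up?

Reducing to letter names: G, Bb, D, F, Eb. These stack in thirds as Eb–G–Bb–D–F — an Eb major ninth chord.
The lowest note is G, the third of the chord, so this is first inversion.

Eb major ninth, first inversion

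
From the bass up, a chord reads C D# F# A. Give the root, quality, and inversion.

D# diminished seventh, third inversion

Reducing to letter names: C, D#, F#, A. These stack in thirds as D#–F#–A–C — a D# diminished seventh chord.
C is the seventh of D# diminished seventh; seventh in the bass means third inversion (figured bass 4/2).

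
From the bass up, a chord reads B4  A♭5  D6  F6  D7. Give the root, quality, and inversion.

B diminished seventh, root position

Reducing to letter names: B, Ab, D, F. These stack in thirds as B–D–F–Ab — a B diminished seventh chord.
With the root (B) in the bass, the chord is in root position (figured bass 7).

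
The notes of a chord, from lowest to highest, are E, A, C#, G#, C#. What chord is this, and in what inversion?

Reducing to letter names: E, A, C#, G#. These stack in thirds as A–C#–E–G# — an A major seventh chord.
The lowest note is E, the fifth of the chord, so this is second inversion (figured bass 4/3).

A major seventh, second inversion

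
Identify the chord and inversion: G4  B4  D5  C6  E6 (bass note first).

The distinct note names are G, B, D, C, E. Stacked in thirds they read C–E–G–B–D, which is a major ninth chord on C.
G is the fifth of C major ninth; fifth in the bass means second inversion.

C major ninth, second inversion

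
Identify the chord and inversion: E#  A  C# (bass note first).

Reducing to letter names: E#, A, C#. These stack in thirds as A–C#–E# — an A augmented triad.
The lowest note is E#, the fifth of the chord, so this is second inversion (figured bass 6/4).

A augmented, second inversion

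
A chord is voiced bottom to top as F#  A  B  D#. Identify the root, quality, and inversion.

The pitch classes F#, A, B, D# arrange in thirds as B–D#–F#–A: a B dominant seventh chord.
The lowest note is F#, the fifth of the chord, so this is second inversion (figured bass 4/3).

B dominant seventh, second inversion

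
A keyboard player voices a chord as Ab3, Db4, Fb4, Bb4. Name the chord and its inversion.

Bb half-diminished seventh, third inversion

Reducing to letter names: Ab, Db, Fb, Bb. These stack in thirds as Bb–Db–Fb–Ab — a Bb half-diminished seventh chord.
With the seventh (Ab) in the bass, the chord is in third inversion (figured bass 4/2).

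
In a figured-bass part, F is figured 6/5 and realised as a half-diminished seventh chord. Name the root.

D

The figures 6/5 mean the third of the chord is in the bass. If F is the third of a half-diminished seventh chord, the root is D (chord tones D–F–Ab–C).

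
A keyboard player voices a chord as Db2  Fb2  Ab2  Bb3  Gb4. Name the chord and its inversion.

Gb dominant ninth, second inversion

The distinct note names are Db, Fb, Ab, Bb, Gb. Stacked in thirds they read Gb–Bb–Db–Fb–Ab, which is a dominant ninth chord on Gb.
The lowest note is Db, the fifth of the chord, so this is second inversion.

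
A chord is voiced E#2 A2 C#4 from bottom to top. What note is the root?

A

Reordering E#, A, C# into stacked thirds gives A–C#–E#; the bottom of that stack, A, is the root.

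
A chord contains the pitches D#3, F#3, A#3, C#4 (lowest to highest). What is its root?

D#

The distinct letter names are D#, F#, A#, C#. Arranged as a stack of thirds they read D#–F#–A#–C#, so D# is the root (a D# minor seventh chord).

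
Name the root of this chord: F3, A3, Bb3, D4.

Bb

Reordering F, A, Bb, D into stacked thirds gives Bb–D–F–A; the bottom of that stack, Bb, is the root.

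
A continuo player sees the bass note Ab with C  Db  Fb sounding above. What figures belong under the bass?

4/3

The notes Ab, C, Db, Fb stack in thirds as Db–Fb–Ab–C — a Db minor-major seventh chord. The bass Ab is the fifth, so this is second inversion: figured 4/3.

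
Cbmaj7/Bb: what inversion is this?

Cbmaj7/Bb means Cb major seventh with Bb in the bass. Bb is the seventh of Cb major seventh (Cb–Eb–Gb–Bb), so this is third inversion.

third inversion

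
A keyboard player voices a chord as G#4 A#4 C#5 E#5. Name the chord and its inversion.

A# minor seventh, third inversion

The distinct note names are G#, A#, C#, E#. Stacked in thirds they read A#–C#–E#–G#, which is a minor seventh chord on A#.
G# is the seventh of A# minor seventh; seventh in the bass means third inversion (figured bass 4/2).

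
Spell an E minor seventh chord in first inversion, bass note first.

The chord tones are E–G–B–D. With the third (G) lowest for first inversion: G, B, D, E.

G, B, D, E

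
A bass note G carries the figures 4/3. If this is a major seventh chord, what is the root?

C

The figures 4/3 mean the fifth of the chord is in the bass. If G is the fifth of a major seventh chord, the root is C (chord tones C–E–G–B).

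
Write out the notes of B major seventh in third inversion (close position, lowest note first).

Spelling B major seventh: B–D#–F#–A#. In third inversion the seventh is bass, giving A#, B, D#, F# from the bottom.

A#, B, D#, F#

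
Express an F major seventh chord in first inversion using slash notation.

Fmaj7/A

First inversion of F major seventh has the third (A) in the bass. As a slash chord: Fmaj7/A.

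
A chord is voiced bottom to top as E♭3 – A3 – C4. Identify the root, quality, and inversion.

A diminished, second inversion

The pitch classes Eb, A, C arrange in thirds as A–C–Eb: an A diminished triad.
With the fifth (Eb) in the bass, the chord is in second inversion (figured bass 6/4).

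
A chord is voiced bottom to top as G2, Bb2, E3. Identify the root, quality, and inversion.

Reducing to letter names: G, Bb, E. These stack in thirds as E–G–Bb — an E diminished triad.
G is the third of E diminished; third in the bass means first inversion (figured bass 6).

E diminished, first inversion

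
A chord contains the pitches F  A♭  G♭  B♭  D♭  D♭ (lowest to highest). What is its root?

F, Ab, Gb, Bb, Db are the tones of a Gb major ninth chord (Gb–Bb–Db–F–Ab), making Gb the root.

Gb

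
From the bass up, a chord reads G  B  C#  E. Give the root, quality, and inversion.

The distinct note names are G, B, C#, E. Stacked in thirds they read C#–E–G–B, which is a half-diminished seventh chord on C#.
G is the fifth of C# half-diminished seventh; fifth in the bass means second inversion (figured bass 4/3).

C# half-diminished seventh, second inversion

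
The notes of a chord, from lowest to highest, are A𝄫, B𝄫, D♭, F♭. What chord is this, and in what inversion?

The pitch classes Abb, Bbb, Db, Fb arrange in thirds as Bbb–Db–Fb–Abb: a Bbb dominant seventh chord.
With the seventh (Abb) in the bass, the chord is in third inversion (figured bass 4/2).

Bbb dominant seventh, third inversion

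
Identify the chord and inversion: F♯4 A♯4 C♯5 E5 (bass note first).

F# dominant seventh, root position

Reducing to letter names: F#, A#, C#, E. These stack in thirds as F#–A#–C#–E — an F# dominant seventh chord.
The lowest note is F#, the root of the chord, so this is root position (figured bass 7).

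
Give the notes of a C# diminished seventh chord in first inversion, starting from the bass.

E, G, Bb, C#

C# diminished seventh is C#–E–G–Bb. First inversion puts the third (E) in the bass, with the remaining tones above: E, G, Bb, C#.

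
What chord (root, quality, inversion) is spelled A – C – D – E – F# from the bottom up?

The distinct note names are A, C, D, E, F#. Stacked in thirds they read D–F#–A–C–E, which is a dominant ninth chord on D.
The lowest note is A, the fifth of the chord, so this is second inversion.

D dominant ninth, second inversion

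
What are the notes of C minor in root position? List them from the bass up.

C, Eb, G

The chord tones are C–Eb–G. With the root (C) lowest for root position: C, Eb, G.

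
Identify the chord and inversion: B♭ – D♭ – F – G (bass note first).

G half-diminished seventh, first inversion

The pitch classes Bb, Db, F, G arrange in thirds as G–Bb–Db–F: a G half-diminished seventh chord.
Bb is the third of G half-diminished seventh; third in the bass means first inversion (figured bass 6/5).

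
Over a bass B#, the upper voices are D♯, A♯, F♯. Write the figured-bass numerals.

7

The notes B#, D#, A#, F# stack in thirds as B#–D#–F#–A# — a B# half-diminished seventh chord. The bass B# is the root, so this is root position: figured 7.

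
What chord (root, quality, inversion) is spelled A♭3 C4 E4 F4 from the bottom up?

F minor-major seventh, first inversion

Reducing to letter names: Ab, C, E, F. These stack in thirds as F–Ab–C–E — an F minor-major seventh chord.
Ab is the third of F minor-major seventh; third in the bass means first inversion (figured bass 6/5).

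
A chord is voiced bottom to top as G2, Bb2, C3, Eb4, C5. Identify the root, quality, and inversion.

The pitch classes G, Bb, C, Eb arrange in thirds as C–Eb–G–Bb: a C minor seventh chord.
With the fifth (G) in the bass, the chord is in second inversion (figured bass 4/3).

C minor seventh, second inversion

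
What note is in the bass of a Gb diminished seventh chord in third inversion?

Fbb

Gb diminished seventh is Gb–Bbb–Dbb–Fbb. Third inversion places the seventh in the bass: Fbb.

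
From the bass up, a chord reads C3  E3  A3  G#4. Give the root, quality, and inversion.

A minor-major seventh, first inversion

The distinct note names are C, E, A, G#. Stacked in thirds they read A–C–E–G#, which is a minor-major seventh chord on A.
With the third (C) in the bass, the chord is in first inversion (figured bass 6/5).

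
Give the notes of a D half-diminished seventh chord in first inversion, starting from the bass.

Spelling D half-diminished seventh: D–F–Ab–C. In first inversion the third is bass, giving F, Ab, C, D from the bottom.

F, Ab, C, D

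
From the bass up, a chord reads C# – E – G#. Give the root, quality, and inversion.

The distinct note names are C#, E, G#. Stacked in thirds they read C#–E–G#, which is a minor triad on C#.
C# is the root of C# minor; root in the bass means root position (figured bass 5/3).

C# minor, root position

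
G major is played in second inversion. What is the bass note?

G major is G–B–D. Second inversion places the fifth in the bass: D.

D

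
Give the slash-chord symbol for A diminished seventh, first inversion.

First inversion of A diminished seventh has the third (C) in the bass. As a slash chord: Adim7/C.

Adim7/C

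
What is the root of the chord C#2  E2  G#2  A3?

A

The distinct letter names are C#, E, G#, A. Arranged as a stack of thirds they read A–C#–E–G#, so A is the root (an A major seventh chord).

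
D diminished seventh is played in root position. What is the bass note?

D

In root position the root is lowest. For D diminished seventh (D–F–Ab–Cb) that is D.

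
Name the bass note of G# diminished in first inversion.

B

G# diminished is G#–B–D. First inversion places the third in the bass: B.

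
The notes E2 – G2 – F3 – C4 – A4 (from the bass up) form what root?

F

E, G, F, C, A are the tones of an F major ninth chord (F–A–C–E–G), making F the root.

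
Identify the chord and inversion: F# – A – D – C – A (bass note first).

The pitch classes F#, A, D, C arrange in thirds as D–F#–A–C: a D dominant seventh chord.
F# is the third of D dominant seventh; third in the bass means first inversion (figured bass 6/5).

D dominant seventh, first inversion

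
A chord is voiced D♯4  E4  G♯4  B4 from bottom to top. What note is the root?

E

Reordering D#, E, G#, B into stacked thirds gives E–G#–B–D#; the bottom of that stack, E, is the root.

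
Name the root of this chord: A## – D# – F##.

D#

The distinct letter names are A##, D#, F##. Arranged as a stack of thirds they read D#–F##–A##, so D# is the root (a D# augmented triad).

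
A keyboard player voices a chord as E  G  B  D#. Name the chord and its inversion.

Reducing to letter names: E, G, B, D#. These stack in thirds as E–G–B–D# — an E minor-major seventh chord.
The lowest note is E, the root of the chord, so this is root position (figured bass 7).

E minor-major seventh, root position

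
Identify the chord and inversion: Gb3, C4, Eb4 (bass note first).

The distinct note names are Gb, C, Eb. Stacked in thirds they read C–Eb–Gb, which is a diminished triad on C.
Gb is the fifth of C diminished; fifth in the bass means second inversion (figured bass 6/4).

C diminished, second inversion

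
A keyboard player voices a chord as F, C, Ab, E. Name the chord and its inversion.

The pitch classes F, C, Ab, E arrange in thirds as F–Ab–C–E: an F minor-major seventh chord.
The lowest note is F, the root of the chord, so this is root position (figured bass 7).

F minor-major seventh, root position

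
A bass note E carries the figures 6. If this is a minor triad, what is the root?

The figures 6 mean the third of the chord is in the bass. If E is the third of a minor triad, the root is C# (chord tones C#–E–G#).

C#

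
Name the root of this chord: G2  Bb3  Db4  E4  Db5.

The distinct letter names are G, Bb, Db, E. Arranged as a stack of thirds they read E–G–Bb–Db, so E is the root (an E diminished seventh chord).

E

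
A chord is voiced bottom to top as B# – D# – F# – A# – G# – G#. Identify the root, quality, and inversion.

The distinct note names are B#, D#, F#, A#, G#. Stacked in thirds they read G#–B#–D#–F#–A#, which is a dominant ninth chord on G#.
With the third (B#) in the bass, the chord is in first inversion.

G# dominant ninth, first inversion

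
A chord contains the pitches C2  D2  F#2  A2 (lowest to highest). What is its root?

D

The distinct letter names are C, D, F#, A. Arranged as a stack of thirds they read D–F#–A–C, so D is the root (a D dominant seventh chord).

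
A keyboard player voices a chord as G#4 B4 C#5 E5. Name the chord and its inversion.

C# minor seventh, second inversion

Reducing to letter names: G#, B, C#, E. These stack in thirds as C#–E–G#–B — a C# minor seventh chord.
With the fifth (G#) in the bass, the chord is in second inversion (figured bass 4/3).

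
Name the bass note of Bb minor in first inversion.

Db

Bb minor is Bb–Db–F. First inversion places the third in the bass: Db.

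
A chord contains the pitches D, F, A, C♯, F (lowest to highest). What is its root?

D

The distinct letter names are D, F, A, C#. Arranged as a stack of thirds they read D–F–A–C#, so D is the root (a D minor-major seventh chord).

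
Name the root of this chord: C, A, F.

F

The distinct letter names are C, A, F. Arranged as a stack of thirds they read F–A–C, so F is the root (an F major triad).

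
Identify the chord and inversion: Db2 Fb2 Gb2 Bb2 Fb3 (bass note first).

Gb dominant seventh, second inversion

The pitch classes Db, Fb, Gb, Bb arrange in thirds as Gb–Bb–Db–Fb: a Gb dominant seventh chord.
Db is the fifth of Gb dominant seventh; fifth in the bass means second inversion (figured bass 4/3).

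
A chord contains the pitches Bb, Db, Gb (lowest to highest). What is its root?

The distinct letter names are Bb, Db, Gb. Arranged as a stack of thirds they read Gb–Bb–Db, so Gb is the root (a Gb major triad).

Gb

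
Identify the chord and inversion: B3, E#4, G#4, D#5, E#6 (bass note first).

E# half-diminished seventh, second inversion

Reducing to letter names: B, E#, G#, D#. These stack in thirds as E#–G#–B–D# — an E# half-diminished seventh chord.
The lowest note is B, the fifth of the chord, so this is second inversion (figured bass 4/3).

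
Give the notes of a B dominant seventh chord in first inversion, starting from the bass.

D#, F#, A, B

The chord tones are B–D#–F#–A. With the third (D#) lowest for first inversion: D#, F#, A, B.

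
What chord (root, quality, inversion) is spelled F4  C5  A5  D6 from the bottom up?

D minor seventh, first inversion

Reducing to letter names: F, C, A, D. These stack in thirds as D–F–A–C — a D minor seventh chord.
The lowest note is F, the third of the chord, so this is first inversion (figured bass 6/5).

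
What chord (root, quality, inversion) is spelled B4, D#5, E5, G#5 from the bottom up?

The distinct note names are B, D#, E, G#. Stacked in thirds they read E–G#–B–D#, which is a major seventh chord on E.
With the fifth (B) in the bass, the chord is in second inversion (figured bass 4/3).

E major seventh, second inversion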